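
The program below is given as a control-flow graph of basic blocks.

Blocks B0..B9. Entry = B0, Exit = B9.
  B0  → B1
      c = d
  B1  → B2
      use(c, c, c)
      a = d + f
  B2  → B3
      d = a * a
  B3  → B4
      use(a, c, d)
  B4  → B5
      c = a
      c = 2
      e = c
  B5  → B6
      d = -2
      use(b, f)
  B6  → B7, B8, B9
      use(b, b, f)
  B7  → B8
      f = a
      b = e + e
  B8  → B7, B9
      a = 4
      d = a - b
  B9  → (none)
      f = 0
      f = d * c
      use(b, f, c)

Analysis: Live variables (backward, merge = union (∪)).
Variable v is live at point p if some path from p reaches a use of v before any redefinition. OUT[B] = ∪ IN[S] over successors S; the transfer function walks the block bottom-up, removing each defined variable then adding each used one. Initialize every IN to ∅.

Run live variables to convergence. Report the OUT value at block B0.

Per-block solution:
  B0:   IN={b, d, f}   OUT={b, c, d, f}
  B1:   IN={b, c, d, f}   OUT={a, b, c, f}
  B2:   IN={a, b, c, f}   OUT={a, b, c, d, f}
  B3:   IN={a, b, c, d, f}   OUT={a, b, f}
  B4:   IN={a, b, f}   OUT={a, b, c, e, f}
  B5:   IN={a, b, c, e, f}   OUT={a, b, c, d, e, f}
  B6:   IN={a, b, c, d, e, f}   OUT={a, b, c, d, e}
  B7:   IN={a, c, e}   OUT={b, c, e}
  B8:   IN={b, c, e}   OUT={a, b, c, d, e}
  B9:   IN={b, c, d}   OUT={}

Merge at B0: OUT[B0] = IN[B1] = {b, c, d, f}

Answer: {b, c, d, f}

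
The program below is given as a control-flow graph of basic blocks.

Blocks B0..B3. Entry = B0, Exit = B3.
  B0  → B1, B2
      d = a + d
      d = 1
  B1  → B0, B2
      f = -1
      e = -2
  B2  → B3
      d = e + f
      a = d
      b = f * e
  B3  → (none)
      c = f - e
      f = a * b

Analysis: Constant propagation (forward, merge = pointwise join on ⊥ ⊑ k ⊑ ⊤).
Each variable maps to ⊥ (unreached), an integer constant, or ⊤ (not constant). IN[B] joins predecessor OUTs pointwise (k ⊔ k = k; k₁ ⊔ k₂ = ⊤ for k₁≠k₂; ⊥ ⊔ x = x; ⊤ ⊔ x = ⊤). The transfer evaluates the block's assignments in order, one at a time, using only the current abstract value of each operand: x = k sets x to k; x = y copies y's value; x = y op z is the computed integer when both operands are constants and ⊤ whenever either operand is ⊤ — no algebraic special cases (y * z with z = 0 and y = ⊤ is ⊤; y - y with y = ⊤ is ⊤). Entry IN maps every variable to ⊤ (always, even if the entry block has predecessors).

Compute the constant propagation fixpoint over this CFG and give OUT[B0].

Converged values:
  B0:   IN=(all ⊤)   OUT={d:1; rest ⊤}
  B1:   IN={d:1; rest ⊤}   OUT={d:1, e:-2, f:-1; rest ⊤}
  B2:   IN={d:1; rest ⊤}   OUT=(all ⊤)
  B3:   IN=(all ⊤)   OUT=(all ⊤)

Merge at B0 (entry node, so the boundary value (all ⊤) is joined with the incoming edge(s)): IN[B0] = (all ⊤) ⊔ OUT[B1] = {a: ⊤, b: ⊤, c: ⊤, d: ⊤, e: ⊤, f: ⊤}
Applying B0's transfer function to that IN value gives OUT[B0] (row B0 above).

Answer: {a: ⊤, b: ⊤, c: ⊤, d: 1, e: ⊤, f: ⊤}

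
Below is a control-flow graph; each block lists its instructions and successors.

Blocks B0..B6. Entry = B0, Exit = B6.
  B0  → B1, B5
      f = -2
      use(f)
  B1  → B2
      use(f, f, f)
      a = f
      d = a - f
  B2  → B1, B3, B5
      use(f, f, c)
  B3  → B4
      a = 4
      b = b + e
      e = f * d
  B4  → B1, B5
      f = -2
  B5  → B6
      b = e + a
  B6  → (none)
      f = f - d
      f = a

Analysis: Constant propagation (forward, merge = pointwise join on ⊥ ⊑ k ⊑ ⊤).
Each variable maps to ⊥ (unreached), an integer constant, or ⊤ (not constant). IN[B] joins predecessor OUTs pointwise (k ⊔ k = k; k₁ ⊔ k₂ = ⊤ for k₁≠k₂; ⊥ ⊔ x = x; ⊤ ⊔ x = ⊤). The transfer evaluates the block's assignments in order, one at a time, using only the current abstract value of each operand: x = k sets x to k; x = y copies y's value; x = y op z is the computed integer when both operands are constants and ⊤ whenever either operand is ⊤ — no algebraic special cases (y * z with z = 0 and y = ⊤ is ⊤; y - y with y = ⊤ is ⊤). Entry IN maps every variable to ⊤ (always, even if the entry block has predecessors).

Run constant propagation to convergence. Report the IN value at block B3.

Per-block solution:
  B0:  IN=(all ⊤)  OUT={f:-2; rest ⊤}
  B1:  IN={f:-2; rest ⊤}  OUT={a:-2, d:0, f:-2; rest ⊤}
  B2:  IN={a:-2, d:0, f:-2; rest ⊤}  OUT={a:-2, d:0, f:-2; rest ⊤}
  B3:  IN={a:-2, d:0, f:-2; rest ⊤}  OUT={a:4, d:0, e:0, f:-2; rest ⊤}
  B4:  IN={a:4, d:0, e:0, f:-2; rest ⊤}  OUT={a:4, d:0, e:0, f:-2; rest ⊤}
  B5:  IN={f:-2; rest ⊤}  OUT={f:-2; rest ⊤}
  B6:  IN={f:-2; rest ⊤}  OUT=(all ⊤)

Merge at B3: IN[B3] = OUT[B2] = {a: -2, b: ⊤, c: ⊤, d: 0, e: ⊤, f: -2}

Answer: {a: -2, b: ⊤, c: ⊤, d: 0, e: ⊤, f: -2}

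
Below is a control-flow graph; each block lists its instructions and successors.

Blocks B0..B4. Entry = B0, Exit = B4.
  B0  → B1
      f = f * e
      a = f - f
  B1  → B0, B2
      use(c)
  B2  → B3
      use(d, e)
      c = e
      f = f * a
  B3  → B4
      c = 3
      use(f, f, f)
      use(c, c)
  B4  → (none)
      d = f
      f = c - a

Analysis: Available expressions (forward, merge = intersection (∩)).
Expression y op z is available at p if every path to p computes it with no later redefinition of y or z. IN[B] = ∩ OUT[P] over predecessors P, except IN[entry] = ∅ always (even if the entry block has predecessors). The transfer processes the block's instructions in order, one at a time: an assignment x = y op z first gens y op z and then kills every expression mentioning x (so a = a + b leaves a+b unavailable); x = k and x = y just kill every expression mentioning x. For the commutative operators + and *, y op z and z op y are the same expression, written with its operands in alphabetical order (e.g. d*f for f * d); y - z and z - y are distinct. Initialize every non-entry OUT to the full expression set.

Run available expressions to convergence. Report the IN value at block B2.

Per-block solution:
  B0: | IN={} | OUT={f-f}
  B1: | IN={f-f} | OUT={f-f}
  B2: | IN={f-f} | OUT={}
  B3: | IN={} | OUT={}
  B4: | IN={} | OUT={c-a}

Merge at B2: IN[B2] = OUT[B1] = {f-f}

Answer: {f-f}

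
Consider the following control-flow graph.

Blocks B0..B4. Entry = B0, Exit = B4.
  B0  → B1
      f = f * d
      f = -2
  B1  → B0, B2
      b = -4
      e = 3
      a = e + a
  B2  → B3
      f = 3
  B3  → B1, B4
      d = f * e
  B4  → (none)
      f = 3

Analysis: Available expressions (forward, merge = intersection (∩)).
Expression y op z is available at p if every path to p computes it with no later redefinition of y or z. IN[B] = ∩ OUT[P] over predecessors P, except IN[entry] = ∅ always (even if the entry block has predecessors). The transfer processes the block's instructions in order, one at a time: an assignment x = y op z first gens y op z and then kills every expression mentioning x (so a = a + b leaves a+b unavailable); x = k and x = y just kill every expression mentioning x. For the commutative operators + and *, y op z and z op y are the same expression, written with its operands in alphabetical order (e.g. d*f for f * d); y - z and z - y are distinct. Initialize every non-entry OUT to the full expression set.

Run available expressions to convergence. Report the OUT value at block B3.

Answer: {e*f}

Trace:
Converged values:
  B0:  IN={}  OUT={}
  B1:  IN={}  OUT={}
  B2:  IN={}  OUT={}
  B3:  IN={}  OUT={e*f}
  B4:  IN={e*f}  OUT={}

Merge at B3: IN[B3] = OUT[B2] = {}
Applying B3's transfer function to that IN value gives OUT[B3] (row B3 above).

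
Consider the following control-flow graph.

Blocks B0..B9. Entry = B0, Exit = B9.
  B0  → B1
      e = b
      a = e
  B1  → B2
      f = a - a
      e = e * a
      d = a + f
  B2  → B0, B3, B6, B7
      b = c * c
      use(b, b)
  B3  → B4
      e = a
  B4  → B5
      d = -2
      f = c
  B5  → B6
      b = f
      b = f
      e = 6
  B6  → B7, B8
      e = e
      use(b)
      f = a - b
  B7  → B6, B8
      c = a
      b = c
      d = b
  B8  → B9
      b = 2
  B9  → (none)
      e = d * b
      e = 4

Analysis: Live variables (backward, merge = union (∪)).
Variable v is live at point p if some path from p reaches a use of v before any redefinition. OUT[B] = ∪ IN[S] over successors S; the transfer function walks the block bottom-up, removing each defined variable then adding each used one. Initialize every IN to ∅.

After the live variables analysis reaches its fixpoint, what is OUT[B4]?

Answer: {a, d, f}

Derivation:
Fixpoint table:
  B0: | IN={b, c} | OUT={a, c, e}
  B1: | IN={a, c, e} | OUT={a, c, d, e}
  B2: | IN={a, c, d, e} | OUT={a, b, c, d, e}
  B3: | IN={a, c} | OUT={a, c}
  B4: | IN={a, c} | OUT={a, d, f}
  B5: | IN={a, d, f} | OUT={a, b, d, e}
  B6: | IN={a, b, d, e} | OUT={a, d, e}
  B7: | IN={a, e} | OUT={a, b, d, e}
  B8: | IN={d} | OUT={b, d}
  B9: | IN={b, d} | OUT={}

Merge at B4: OUT[B4] = IN[B5] = {a, d, f}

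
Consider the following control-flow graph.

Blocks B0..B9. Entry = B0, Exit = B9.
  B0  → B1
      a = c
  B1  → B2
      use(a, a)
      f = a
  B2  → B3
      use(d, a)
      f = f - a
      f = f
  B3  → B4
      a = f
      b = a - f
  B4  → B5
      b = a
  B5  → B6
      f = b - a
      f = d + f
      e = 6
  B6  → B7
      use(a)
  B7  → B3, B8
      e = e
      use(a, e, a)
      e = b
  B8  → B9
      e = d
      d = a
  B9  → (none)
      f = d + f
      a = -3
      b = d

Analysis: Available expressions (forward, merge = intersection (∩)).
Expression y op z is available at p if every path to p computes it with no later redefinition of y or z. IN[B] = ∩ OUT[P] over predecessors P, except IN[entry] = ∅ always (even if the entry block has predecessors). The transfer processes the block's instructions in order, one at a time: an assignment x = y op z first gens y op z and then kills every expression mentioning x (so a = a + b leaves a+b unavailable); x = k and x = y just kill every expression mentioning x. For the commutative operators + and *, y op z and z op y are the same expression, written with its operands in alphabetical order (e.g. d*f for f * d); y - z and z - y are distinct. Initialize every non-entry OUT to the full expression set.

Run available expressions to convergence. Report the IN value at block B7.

Answer: {b-a}

Working:
Per-block solution:
  B0:  IN={}  OUT={}
  B1:  IN={}  OUT={}
  B2:  IN={}  OUT={}
  B3:  IN={}  OUT={a-f}
  B4:  IN={a-f}  OUT={a-f}
  B5:  IN={a-f}  OUT={b-a}
  B6:  IN={b-a}  OUT={b-a}
  B7:  IN={b-a}  OUT={b-a}
  B8:  IN={b-a}  OUT={b-a}
  B9:  IN={b-a}  OUT={}

Merge at B7: IN[B7] = OUT[B6] = {b-a}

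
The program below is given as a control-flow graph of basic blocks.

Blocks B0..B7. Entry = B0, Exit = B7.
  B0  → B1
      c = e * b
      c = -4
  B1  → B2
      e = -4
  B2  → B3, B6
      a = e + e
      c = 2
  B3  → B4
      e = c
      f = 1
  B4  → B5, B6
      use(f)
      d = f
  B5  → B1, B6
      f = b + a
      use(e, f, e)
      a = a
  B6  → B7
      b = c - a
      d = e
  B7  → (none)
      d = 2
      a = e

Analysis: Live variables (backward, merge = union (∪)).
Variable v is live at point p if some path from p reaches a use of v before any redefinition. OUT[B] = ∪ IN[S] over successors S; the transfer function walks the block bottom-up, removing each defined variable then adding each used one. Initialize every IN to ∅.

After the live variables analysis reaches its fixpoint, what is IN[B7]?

Answer: {e}

Trace:
Per-block solution:
  B0:   IN={b, e}   OUT={b}
  B1:   IN={b}   OUT={b, e}
  B2:   IN={b, e}   OUT={a, b, c, e}
  B3:   IN={a, b, c}   OUT={a, b, c, e, f}
  B4:   IN={a, b, c, e, f}   OUT={a, b, c, e}
  B5:   IN={a, b, c, e}   OUT={a, b, c, e}
  B6:   IN={a, c, e}   OUT={e}
  B7:   IN={e}   OUT={}

B7 is the boundary node: OUT[B7] = {}
Applying B7's transfer function to that OUT value gives IN[B7] (row B7 above).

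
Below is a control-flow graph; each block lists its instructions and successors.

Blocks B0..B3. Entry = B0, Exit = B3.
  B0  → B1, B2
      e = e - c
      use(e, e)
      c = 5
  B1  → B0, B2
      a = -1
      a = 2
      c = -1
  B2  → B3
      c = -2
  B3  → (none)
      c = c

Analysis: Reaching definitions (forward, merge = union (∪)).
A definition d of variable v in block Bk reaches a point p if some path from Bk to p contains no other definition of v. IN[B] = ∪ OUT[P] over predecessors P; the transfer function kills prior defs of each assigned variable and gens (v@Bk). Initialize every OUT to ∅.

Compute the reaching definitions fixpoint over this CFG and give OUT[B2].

Fixpoint table:
  B0:   IN={a@B1, c@B1, e@B0}   OUT={a@B1, c@B0, e@B0}
  B1:   IN={a@B1, c@B0, e@B0}   OUT={a@B1, c@B1, e@B0}
  B2:   IN={a@B1, c@B0, c@B1, e@B0}   OUT={a@B1, c@B2, e@B0}
  B3:   IN={a@B1, c@B2, e@B0}   OUT={a@B1, c@B3, e@B0}

Merge at B2: IN[B2] = OUT[B0] ⊔ OUT[B1] = {a@B1, c@B0, c@B1, e@B0}
Applying B2's transfer function to that IN value gives OUT[B2] (row B2 above).

Answer: {a@B1, c@B2, e@B0}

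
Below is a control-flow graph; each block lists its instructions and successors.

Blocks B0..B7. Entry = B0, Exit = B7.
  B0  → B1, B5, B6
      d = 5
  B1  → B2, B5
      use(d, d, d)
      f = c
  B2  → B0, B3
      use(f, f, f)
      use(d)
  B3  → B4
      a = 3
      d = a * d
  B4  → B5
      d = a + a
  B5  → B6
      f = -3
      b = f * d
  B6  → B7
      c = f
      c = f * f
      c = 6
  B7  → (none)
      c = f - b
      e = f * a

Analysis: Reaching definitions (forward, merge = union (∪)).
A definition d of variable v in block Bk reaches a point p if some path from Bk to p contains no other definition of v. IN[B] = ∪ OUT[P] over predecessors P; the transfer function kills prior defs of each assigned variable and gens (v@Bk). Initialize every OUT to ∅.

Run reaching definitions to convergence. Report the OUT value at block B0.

Answer: {d@B0, f@B1}

Derivation:
Converged values:
  B0: | IN={d@B0, f@B1} | OUT={d@B0, f@B1}
  B1: | IN={d@B0, f@B1} | OUT={d@B0, f@B1}
  B2: | IN={d@B0, f@B1} | OUT={d@B0, f@B1}
  B3: | IN={d@B0, f@B1} | OUT={a@B3, d@B3, f@B1}
  B4: | IN={a@B3, d@B3, f@B1} | OUT={a@B3, d@B4, f@B1}
  B5: | IN={a@B3, d@B0, d@B4, f@B1} | OUT={a@B3, b@B5, d@B0, d@B4, f@B5}
  B6: | IN={a@B3, b@B5, d@B0, d@B4, f@B1, f@B5} | OUT={a@B3, b@B5, c@B6, d@B0, d@B4, f@B1, f@B5}
  B7: | IN={a@B3, b@B5, c@B6, d@B0, d@B4, f@B1, f@B5} | OUT={a@B3, b@B5, c@B7, d@B0, d@B4, e@B7, f@B1, f@B5}

Merge at B0 (entry node, so the boundary value {} is joined with the incoming edge(s)): IN[B0] = {} ⊔ OUT[B2] = {d@B0, f@B1}
Applying B0's transfer function to that IN value gives OUT[B0] (row B0 above).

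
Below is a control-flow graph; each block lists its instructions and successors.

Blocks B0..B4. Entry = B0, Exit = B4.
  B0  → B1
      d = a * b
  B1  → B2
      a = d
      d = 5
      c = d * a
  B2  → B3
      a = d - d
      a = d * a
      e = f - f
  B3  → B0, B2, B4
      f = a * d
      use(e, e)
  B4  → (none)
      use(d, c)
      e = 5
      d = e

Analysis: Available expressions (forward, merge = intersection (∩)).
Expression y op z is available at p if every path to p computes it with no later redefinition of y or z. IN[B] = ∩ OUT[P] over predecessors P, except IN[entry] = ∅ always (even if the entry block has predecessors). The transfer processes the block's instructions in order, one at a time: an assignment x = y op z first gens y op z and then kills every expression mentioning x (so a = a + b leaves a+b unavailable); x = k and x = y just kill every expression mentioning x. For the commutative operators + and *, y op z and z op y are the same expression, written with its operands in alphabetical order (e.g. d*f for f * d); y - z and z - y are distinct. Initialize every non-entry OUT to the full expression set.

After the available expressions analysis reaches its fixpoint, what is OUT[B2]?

Answer: {d-d, f-f}

Derivation:
Per-block solution:
  B0:  IN={}  OUT={a*b}
  B1:  IN={a*b}  OUT={a*d}
  B2:  IN={a*d}  OUT={d-d, f-f}
  B3:  IN={d-d, f-f}  OUT={a*d, d-d}
  B4:  IN={a*d, d-d}  OUT={}

Merge at B2: IN[B2] = OUT[B1] ∩ OUT[B3] = {a*d}
Applying B2's transfer function to that IN value gives OUT[B2] (row B2 above).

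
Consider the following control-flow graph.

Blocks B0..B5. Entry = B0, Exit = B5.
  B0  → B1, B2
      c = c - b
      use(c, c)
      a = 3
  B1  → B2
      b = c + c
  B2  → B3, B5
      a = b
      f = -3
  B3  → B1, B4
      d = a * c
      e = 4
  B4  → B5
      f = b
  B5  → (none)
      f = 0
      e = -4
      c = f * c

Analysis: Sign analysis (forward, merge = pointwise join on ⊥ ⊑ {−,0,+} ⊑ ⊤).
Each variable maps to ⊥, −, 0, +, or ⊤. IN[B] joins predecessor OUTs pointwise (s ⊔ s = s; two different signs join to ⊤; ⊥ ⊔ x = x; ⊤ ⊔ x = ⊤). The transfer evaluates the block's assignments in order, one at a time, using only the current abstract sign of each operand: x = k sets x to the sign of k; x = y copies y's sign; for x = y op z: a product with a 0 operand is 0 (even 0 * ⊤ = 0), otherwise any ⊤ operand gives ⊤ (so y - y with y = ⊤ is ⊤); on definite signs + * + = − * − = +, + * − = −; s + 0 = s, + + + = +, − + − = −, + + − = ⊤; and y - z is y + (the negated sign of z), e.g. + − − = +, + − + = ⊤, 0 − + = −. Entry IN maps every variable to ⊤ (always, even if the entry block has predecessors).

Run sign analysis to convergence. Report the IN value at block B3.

Answer: {a: ⊤, b: ⊤, c: ⊤, d: ⊤, e: ⊤, f: -}

Trace:
Per-block solution:
  B0: | IN=(all ⊤) | OUT={a:+; rest ⊤}
  B1: | IN=(all ⊤) | OUT=(all ⊤)
  B2: | IN=(all ⊤) | OUT={f:-; rest ⊤}
  B3: | IN={f:-; rest ⊤} | OUT={e:+, f:-; rest ⊤}
  B4: | IN={e:+, f:-; rest ⊤} | OUT={e:+; rest ⊤}
  B5: | IN=(all ⊤) | OUT={c:0, e:-, f:0; rest ⊤}

Merge at B3: IN[B3] = OUT[B2] = {a: ⊤, b: ⊤, c: ⊤, d: ⊤, e: ⊤, f: -}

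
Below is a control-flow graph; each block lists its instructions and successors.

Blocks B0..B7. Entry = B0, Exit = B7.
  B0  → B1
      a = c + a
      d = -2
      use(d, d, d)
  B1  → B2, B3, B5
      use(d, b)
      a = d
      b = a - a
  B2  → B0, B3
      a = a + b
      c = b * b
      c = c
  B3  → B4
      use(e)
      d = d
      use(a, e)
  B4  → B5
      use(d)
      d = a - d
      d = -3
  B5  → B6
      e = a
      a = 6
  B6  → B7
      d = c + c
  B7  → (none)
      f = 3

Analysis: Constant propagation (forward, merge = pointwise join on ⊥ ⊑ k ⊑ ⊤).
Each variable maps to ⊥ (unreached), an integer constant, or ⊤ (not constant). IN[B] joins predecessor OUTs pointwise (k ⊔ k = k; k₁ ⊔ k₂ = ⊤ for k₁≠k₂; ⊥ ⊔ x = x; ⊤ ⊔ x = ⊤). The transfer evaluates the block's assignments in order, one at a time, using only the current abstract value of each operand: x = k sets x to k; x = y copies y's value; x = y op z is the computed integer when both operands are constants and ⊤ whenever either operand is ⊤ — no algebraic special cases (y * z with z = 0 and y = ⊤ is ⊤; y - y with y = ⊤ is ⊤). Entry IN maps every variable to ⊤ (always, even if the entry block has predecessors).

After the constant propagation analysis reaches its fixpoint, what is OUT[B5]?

Answer: {a: 6, b: 0, c: ⊤, d: ⊤, e: -2, f: ⊤}

Derivation:
Per-block solution:
  B0: | IN=(all ⊤) | OUT={d:-2; rest ⊤}
  B1: | IN={d:-2; rest ⊤} | OUT={a:-2, b:0, d:-2; rest ⊤}
  B2: | IN={a:-2, b:0, d:-2; rest ⊤} | OUT={a:-2, b:0, c:0, d:-2; rest ⊤}
  B3: | IN={a:-2, b:0, d:-2; rest ⊤} | OUT={a:-2, b:0, d:-2; rest ⊤}
  B4: | IN={a:-2, b:0, d:-2; rest ⊤} | OUT={a:-2, b:0, d:-3; rest ⊤}
  B5: | IN={a:-2, b:0; rest ⊤} | OUT={a:6, b:0, e:-2; rest ⊤}
  B6: | IN={a:6, b:0, e:-2; rest ⊤} | OUT={a:6, b:0, e:-2; rest ⊤}
  B7: | IN={a:6, b:0, e:-2; rest ⊤} | OUT={a:6, b:0, e:-2, f:3; rest ⊤}

Merge at B5: IN[B5] = OUT[B1] ⊔ OUT[B4] = {a: -2, b: 0, c: ⊤, d: ⊤, e: ⊤, f: ⊤}
Applying B5's transfer function to that IN value gives OUT[B5] (row B5 above).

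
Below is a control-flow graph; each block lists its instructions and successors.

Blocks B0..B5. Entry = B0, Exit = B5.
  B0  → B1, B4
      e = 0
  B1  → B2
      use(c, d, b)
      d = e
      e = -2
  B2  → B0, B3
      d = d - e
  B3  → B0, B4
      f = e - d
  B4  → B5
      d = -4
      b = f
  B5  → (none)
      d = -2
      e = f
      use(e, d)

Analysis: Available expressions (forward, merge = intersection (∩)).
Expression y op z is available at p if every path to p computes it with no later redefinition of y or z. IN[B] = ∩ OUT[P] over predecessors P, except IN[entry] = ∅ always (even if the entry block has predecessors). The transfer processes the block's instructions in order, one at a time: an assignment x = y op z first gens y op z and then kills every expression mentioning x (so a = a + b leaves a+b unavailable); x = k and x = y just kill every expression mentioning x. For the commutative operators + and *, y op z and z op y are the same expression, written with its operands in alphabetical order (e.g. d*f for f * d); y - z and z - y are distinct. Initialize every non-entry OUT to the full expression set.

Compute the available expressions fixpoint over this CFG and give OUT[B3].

Converged values:
  B0:  IN={}  OUT={}
  B1:  IN={}  OUT={}
  B2:  IN={}  OUT={}
  B3:  IN={}  OUT={e-d}
  B4:  IN={}  OUT={}
  B5:  IN={}  OUT={}

Merge at B3: IN[B3] = OUT[B2] = {}
Applying B3's transfer function to that IN value gives OUT[B3] (row B3 above).

Answer: {e-d}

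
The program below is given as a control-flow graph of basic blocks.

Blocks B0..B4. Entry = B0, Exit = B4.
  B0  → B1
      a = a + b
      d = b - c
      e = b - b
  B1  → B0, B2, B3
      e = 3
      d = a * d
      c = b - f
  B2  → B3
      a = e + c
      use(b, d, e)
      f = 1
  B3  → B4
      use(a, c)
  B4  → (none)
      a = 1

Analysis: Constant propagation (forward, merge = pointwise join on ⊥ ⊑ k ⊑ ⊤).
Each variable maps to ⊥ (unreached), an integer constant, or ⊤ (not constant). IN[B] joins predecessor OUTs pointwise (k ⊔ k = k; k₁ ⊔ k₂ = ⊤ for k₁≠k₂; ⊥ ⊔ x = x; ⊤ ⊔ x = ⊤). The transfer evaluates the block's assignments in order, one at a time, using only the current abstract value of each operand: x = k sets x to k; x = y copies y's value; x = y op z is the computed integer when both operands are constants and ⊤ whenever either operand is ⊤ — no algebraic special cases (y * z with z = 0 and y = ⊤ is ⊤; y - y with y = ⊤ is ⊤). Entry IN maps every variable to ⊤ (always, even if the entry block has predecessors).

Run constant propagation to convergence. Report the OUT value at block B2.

Answer: {a: ⊤, b: ⊤, c: ⊤, d: ⊤, e: 3, f: 1}

Trace:
Per-block solution:
  B0: | IN=(all ⊤) | OUT=(all ⊤)
  B1: | IN=(all ⊤) | OUT={e:3; rest ⊤}
  B2: | IN={e:3; rest ⊤} | OUT={e:3, f:1; rest ⊤}
  B3: | IN={e:3; rest ⊤} | OUT={e:3; rest ⊤}
  B4: | IN={e:3; rest ⊤} | OUT={a:1, e:3; rest ⊤}

Merge at B2: IN[B2] = OUT[B1] = {a: ⊤, b: ⊤, c: ⊤, d: ⊤, e: 3, f: ⊤}
Applying B2's transfer function to that IN value gives OUT[B2] (row B2 above).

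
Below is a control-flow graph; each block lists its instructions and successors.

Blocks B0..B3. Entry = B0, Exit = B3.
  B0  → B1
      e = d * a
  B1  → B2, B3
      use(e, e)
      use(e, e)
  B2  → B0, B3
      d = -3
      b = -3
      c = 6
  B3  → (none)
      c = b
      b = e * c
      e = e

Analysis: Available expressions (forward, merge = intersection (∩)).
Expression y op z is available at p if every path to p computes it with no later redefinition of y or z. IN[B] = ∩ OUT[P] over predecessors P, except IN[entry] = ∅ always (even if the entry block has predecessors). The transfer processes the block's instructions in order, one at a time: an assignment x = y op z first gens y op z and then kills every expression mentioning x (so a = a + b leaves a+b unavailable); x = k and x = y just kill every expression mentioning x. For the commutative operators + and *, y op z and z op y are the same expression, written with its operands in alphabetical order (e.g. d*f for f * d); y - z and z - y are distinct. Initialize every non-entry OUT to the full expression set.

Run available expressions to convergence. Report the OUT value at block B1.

Answer: {a*d}

Working:
Converged values:
  B0: | IN={} | OUT={a*d}
  B1: | IN={a*d} | OUT={a*d}
  B2: | IN={a*d} | OUT={}
  B3: | IN={} | OUT={}

Merge at B1: IN[B1] = OUT[B0] = {a*d}
Applying B1's transfer function to that IN value gives OUT[B1] (row B1 above).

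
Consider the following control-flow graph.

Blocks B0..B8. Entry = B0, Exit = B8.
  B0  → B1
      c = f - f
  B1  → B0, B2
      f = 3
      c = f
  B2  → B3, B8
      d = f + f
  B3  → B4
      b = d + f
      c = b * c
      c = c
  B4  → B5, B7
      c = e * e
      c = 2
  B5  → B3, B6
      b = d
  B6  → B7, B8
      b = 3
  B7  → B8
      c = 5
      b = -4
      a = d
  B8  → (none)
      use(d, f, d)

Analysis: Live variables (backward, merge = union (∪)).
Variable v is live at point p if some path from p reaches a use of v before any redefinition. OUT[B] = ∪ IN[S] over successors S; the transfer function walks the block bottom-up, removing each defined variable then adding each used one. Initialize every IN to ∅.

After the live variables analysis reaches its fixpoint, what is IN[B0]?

Answer: {e, f}

Trace:
Fixpoint table:
  B0: | IN={e, f} | OUT={e}
  B1: | IN={e} | OUT={c, e, f}
  B2: | IN={c, e, f} | OUT={c, d, e, f}
  B3: | IN={c, d, e, f} | OUT={d, e, f}
  B4: | IN={d, e, f} | OUT={c, d, e, f}
  B5: | IN={c, d, e, f} | OUT={c, d, e, f}
  B6: | IN={d, f} | OUT={d, f}
  B7: | IN={d, f} | OUT={d, f}
  B8: | IN={d, f} | OUT={}

Merge at B0: OUT[B0] = IN[B1] = {e}
Applying B0's transfer function to that OUT value gives IN[B0] (row B0 above).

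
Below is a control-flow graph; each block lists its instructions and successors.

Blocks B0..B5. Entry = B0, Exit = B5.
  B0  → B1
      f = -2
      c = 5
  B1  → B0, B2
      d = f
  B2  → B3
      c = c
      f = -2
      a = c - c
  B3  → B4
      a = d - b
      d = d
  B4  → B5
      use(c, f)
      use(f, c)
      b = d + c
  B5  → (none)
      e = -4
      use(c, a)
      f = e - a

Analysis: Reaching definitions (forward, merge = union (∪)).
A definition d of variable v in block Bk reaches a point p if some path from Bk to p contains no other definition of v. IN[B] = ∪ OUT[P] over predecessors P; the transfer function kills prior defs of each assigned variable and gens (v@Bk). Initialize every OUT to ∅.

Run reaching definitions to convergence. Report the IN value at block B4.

Answer: {a@B3, c@B2, d@B3, f@B2}

Trace:
Converged values:
  B0:   IN={c@B0, d@B1, f@B0}   OUT={c@B0, d@B1, f@B0}
  B1:   IN={c@B0, d@B1, f@B0}   OUT={c@B0, d@B1, f@B0}
  B2:   IN={c@B0, d@B1, f@B0}   OUT={a@B2, c@B2, d@B1, f@B2}
  B3:   IN={a@B2, c@B2, d@B1, f@B2}   OUT={a@B3, c@B2, d@B3, f@B2}
  B4:   IN={a@B3, c@B2, d@B3, f@B2}   OUT={a@B3, b@B4, c@B2, d@B3, f@B2}
  B5:   IN={a@B3, b@B4, c@B2, d@B3, f@B2}   OUT={a@B3, b@B4, c@B2, d@B3, e@B5, f@B5}

Merge at B4: IN[B4] = OUT[B3] = {a@B3, c@B2, d@B3, f@B2}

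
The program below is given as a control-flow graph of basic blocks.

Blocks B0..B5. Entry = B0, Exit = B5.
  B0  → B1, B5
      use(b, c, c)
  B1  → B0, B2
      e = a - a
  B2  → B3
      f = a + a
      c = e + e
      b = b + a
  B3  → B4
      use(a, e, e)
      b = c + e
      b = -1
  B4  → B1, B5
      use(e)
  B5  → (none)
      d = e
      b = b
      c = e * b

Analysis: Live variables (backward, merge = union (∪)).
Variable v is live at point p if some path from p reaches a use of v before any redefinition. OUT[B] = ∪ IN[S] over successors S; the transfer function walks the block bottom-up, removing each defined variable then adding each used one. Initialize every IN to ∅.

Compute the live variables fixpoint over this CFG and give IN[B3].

Per-block solution:
  B0: | IN={a, b, c, e} | OUT={a, b, c, e}
  B1: | IN={a, b, c} | OUT={a, b, c, e}
  B2: | IN={a, b, e} | OUT={a, c, e}
  B3: | IN={a, c, e} | OUT={a, b, c, e}
  B4: | IN={a, b, c, e} | OUT={a, b, c, e}
  B5: | IN={b, e} | OUT={}

Merge at B3: OUT[B3] = IN[B4] = {a, b, c, e}
Applying B3's transfer function to that OUT value gives IN[B3] (row B3 above).

Answer: {a, c, e}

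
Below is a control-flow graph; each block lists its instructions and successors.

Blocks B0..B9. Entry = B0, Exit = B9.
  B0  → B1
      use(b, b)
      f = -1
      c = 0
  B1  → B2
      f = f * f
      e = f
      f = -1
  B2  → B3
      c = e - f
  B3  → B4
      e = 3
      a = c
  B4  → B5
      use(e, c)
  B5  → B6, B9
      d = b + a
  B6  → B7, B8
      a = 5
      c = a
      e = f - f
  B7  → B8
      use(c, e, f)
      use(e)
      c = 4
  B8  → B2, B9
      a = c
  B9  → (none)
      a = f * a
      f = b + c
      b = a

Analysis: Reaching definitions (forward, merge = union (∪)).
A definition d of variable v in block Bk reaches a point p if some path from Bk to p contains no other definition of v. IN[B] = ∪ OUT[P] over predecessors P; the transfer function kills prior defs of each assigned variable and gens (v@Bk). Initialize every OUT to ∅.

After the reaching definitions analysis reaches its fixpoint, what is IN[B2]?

Answer: {a@B8, c@B0, c@B6, c@B7, d@B5, e@B1, e@B6, f@B1}

Working:
Per-block solution:
  B0:   IN={}   OUT={c@B0, f@B0}
  B1:   IN={c@B0, f@B0}   OUT={c@B0, e@B1, f@B1}
  B2:   IN={a@B8, c@B0, c@B6, c@B7, d@B5, e@B1, e@B6, f@B1}   OUT={a@B8, c@B2, d@B5, e@B1, e@B6, f@B1}
  B3:   IN={a@B8, c@B2, d@B5, e@B1, e@B6, f@B1}   OUT={a@B3, c@B2, d@B5, e@B3, f@B1}
  B4:   IN={a@B3, c@B2, d@B5, e@B3, f@B1}   OUT={a@B3, c@B2, d@B5, e@B3, f@B1}
  B5:   IN={a@B3, c@B2, d@B5, e@B3, f@B1}   OUT={a@B3, c@B2, d@B5, e@B3, f@B1}
  B6:   IN={a@B3, c@B2, d@B5, e@B3, f@B1}   OUT={a@B6, c@B6, d@B5, e@B6, f@B1}
  B7:   IN={a@B6, c@B6, d@B5, e@B6, f@B1}   OUT={a@B6, c@B7, d@B5, e@B6, f@B1}
  B8:   IN={a@B6, c@B6, c@B7, d@B5, e@B6, f@B1}   OUT={a@B8, c@B6, c@B7, d@B5, e@B6, f@B1}
  B9:   IN={a@B3, a@B8, c@B2, c@B6, c@B7, d@B5, e@B3, e@B6, f@B1}   OUT={a@B9, b@B9, c@B2, c@B6, c@B7, d@B5, e@B3, e@B6, f@B9}

Merge at B2: IN[B2] = OUT[B1] ⊔ OUT[B8] = {a@B8, c@B0, c@B6, c@B7, d@B5, e@B1, e@B6, f@B1}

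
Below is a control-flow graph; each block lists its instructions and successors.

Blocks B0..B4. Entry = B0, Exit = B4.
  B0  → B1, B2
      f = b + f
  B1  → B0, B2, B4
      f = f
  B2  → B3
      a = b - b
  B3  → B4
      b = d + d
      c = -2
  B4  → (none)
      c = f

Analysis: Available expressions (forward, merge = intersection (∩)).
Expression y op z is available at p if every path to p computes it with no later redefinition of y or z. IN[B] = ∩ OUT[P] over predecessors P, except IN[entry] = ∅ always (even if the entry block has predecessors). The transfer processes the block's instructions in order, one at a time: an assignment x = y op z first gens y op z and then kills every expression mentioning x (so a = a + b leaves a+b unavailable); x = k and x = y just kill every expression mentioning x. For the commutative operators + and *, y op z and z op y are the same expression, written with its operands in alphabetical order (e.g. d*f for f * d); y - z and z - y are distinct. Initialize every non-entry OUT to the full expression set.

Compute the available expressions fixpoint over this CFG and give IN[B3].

Answer: {b-b}

Derivation:
Converged values:
  B0:  IN={}  OUT={}
  B1:  IN={}  OUT={}
  B2:  IN={}  OUT={b-b}
  B3:  IN={b-b}  OUT={d+d}
  B4:  IN={}  OUT={}

Merge at B3: IN[B3] = OUT[B2] = {b-b}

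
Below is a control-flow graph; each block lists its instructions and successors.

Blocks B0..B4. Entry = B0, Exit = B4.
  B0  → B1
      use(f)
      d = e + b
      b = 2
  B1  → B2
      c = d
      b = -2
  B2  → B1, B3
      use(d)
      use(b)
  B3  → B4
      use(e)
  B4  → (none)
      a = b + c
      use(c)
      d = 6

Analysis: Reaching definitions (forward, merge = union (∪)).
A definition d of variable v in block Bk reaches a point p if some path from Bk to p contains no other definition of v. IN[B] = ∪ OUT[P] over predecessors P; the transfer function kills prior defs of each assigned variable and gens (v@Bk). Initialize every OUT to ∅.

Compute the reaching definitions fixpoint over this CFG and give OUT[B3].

Converged values:
  B0: | IN={} | OUT={b@B0, d@B0}
  B1: | IN={b@B0, b@B1, c@B1, d@B0} | OUT={b@B1, c@B1, d@B0}
  B2: | IN={b@B1, c@B1, d@B0} | OUT={b@B1, c@B1, d@B0}
  B3: | IN={b@B1, c@B1, d@B0} | OUT={b@B1, c@B1, d@B0}
  B4: | IN={b@B1, c@B1, d@B0} | OUT={a@B4, b@B1, c@B1, d@B4}

Merge at B3: IN[B3] = OUT[B2] = {b@B1, c@B1, d@B0}
Applying B3's transfer function to that IN value gives OUT[B3] (row B3 above).

Answer: {b@B1, c@B1, d@B0}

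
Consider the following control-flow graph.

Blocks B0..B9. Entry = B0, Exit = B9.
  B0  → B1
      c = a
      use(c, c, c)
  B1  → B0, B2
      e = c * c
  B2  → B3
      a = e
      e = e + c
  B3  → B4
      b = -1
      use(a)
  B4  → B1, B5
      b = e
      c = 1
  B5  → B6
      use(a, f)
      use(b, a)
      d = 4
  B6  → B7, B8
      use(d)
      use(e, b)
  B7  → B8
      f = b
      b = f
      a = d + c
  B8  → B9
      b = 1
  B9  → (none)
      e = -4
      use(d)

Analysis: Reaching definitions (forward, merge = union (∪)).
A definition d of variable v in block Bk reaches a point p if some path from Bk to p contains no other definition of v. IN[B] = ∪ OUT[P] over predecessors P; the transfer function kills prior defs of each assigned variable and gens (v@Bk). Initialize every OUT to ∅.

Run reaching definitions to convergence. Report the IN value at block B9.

Answer: {a@B2, a@B7, b@B8, c@B4, d@B5, e@B2, f@B7}

Derivation:
Fixpoint table:
  B0:  IN={a@B2, b@B4, c@B0, c@B4, e@B1}  OUT={a@B2, b@B4, c@B0, e@B1}
  B1:  IN={a@B2, b@B4, c@B0, c@B4, e@B1, e@B2}  OUT={a@B2, b@B4, c@B0, c@B4, e@B1}
  B2:  IN={a@B2, b@B4, c@B0, c@B4, e@B1}  OUT={a@B2, b@B4, c@B0, c@B4, e@B2}
  B3:  IN={a@B2, b@B4, c@B0, c@B4, e@B2}  OUT={a@B2, b@B3, c@B0, c@B4, e@B2}
  B4:  IN={a@B2, b@B3, c@B0, c@B4, e@B2}  OUT={a@B2, b@B4, c@B4, e@B2}
  B5:  IN={a@B2, b@B4, c@B4, e@B2}  OUT={a@B2, b@B4, c@B4, d@B5, e@B2}
  B6:  IN={a@B2, b@B4, c@B4, d@B5, e@B2}  OUT={a@B2, b@B4, c@B4, d@B5, e@B2}
  B7:  IN={a@B2, b@B4, c@B4, d@B5, e@B2}  OUT={a@B7, b@B7, c@B4, d@B5, e@B2, f@B7}
  B8:  IN={a@B2, a@B7, b@B4, b@B7, c@B4, d@B5, e@B2, f@B7}  OUT={a@B2, a@B7, b@B8, c@B4, d@B5, e@B2, f@B7}
  B9:  IN={a@B2, a@B7, b@B8, c@B4, d@B5, e@B2, f@B7}  OUT={a@B2, a@B7, b@B8, c@B4, d@B5, e@B9, f@B7}

Merge at B9: IN[B9] = OUT[B8] = {a@B2, a@B7, b@B8, c@B4, d@B5, e@B2, f@B7}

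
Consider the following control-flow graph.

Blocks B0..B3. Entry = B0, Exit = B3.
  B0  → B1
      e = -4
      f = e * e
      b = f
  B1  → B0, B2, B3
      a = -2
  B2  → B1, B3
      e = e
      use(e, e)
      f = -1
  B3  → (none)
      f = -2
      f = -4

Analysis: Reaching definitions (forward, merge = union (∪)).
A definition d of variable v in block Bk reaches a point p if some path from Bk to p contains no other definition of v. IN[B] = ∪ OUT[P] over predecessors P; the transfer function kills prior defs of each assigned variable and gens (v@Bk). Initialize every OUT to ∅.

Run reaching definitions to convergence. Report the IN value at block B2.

Converged values:
  B0: | IN={a@B1, b@B0, e@B0, e@B2, f@B0, f@B2} | OUT={a@B1, b@B0, e@B0, f@B0}
  B1: | IN={a@B1, b@B0, e@B0, e@B2, f@B0, f@B2} | OUT={a@B1, b@B0, e@B0, e@B2, f@B0, f@B2}
  B2: | IN={a@B1, b@B0, e@B0, e@B2, f@B0, f@B2} | OUT={a@B1, b@B0, e@B2, f@B2}
  B3: | IN={a@B1, b@B0, e@B0, e@B2, f@B0, f@B2} | OUT={a@B1, b@B0, e@B0, e@B2, f@B3}

Merge at B2: IN[B2] = OUT[B1] = {a@B1, b@B0, e@B0, e@B2, f@B0, f@B2}

Answer: {a@B1, b@B0, e@B0, e@B2, f@B0, f@B2}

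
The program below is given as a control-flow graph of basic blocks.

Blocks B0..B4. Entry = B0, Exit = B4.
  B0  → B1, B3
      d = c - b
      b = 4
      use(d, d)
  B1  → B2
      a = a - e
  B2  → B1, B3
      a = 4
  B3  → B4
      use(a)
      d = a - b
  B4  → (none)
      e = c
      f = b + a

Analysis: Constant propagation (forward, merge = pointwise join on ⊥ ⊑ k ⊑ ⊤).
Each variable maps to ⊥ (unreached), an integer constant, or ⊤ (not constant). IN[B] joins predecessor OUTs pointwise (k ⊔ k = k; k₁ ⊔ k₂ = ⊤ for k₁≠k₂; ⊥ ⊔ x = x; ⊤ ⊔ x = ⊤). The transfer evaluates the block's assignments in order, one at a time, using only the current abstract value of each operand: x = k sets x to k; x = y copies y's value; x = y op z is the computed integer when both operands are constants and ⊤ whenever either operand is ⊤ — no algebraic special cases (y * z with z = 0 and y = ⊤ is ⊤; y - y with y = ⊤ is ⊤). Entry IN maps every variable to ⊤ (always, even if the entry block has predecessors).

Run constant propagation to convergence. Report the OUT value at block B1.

Answer: {a: ⊤, b: 4, c: ⊤, d: ⊤, e: ⊤, f: ⊤}

Working:
Per-block solution:
  B0:  IN=(all ⊤)  OUT={b:4; rest ⊤}
  B1:  IN={b:4; rest ⊤}  OUT={b:4; rest ⊤}
  B2:  IN={b:4; rest ⊤}  OUT={a:4, b:4; rest ⊤}
  B3:  IN={b:4; rest ⊤}  OUT={b:4; rest ⊤}
  B4:  IN={b:4; rest ⊤}  OUT={b:4; rest ⊤}

Merge at B1: IN[B1] = OUT[B0] ⊔ OUT[B2] = {a: ⊤, b: 4, c: ⊤, d: ⊤, e: ⊤, f: ⊤}
Applying B1's transfer function to that IN value gives OUT[B1] (row B1 above).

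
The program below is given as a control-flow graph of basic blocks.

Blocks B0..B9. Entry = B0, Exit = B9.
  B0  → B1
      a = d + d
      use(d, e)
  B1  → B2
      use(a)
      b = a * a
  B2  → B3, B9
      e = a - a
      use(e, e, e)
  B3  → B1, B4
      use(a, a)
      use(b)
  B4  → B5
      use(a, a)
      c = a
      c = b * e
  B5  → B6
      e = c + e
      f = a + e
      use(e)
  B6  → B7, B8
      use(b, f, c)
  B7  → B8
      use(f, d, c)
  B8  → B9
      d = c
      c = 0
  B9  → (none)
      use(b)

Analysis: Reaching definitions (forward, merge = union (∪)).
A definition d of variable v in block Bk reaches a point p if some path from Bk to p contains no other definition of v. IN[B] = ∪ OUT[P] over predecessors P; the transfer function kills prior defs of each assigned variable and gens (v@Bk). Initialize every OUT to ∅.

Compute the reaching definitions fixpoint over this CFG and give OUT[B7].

Converged values:
  B0:  IN={}  OUT={a@B0}
  B1:  IN={a@B0, b@B1, e@B2}  OUT={a@B0, b@B1, e@B2}
  B2:  IN={a@B0, b@B1, e@B2}  OUT={a@B0, b@B1, e@B2}
  B3:  IN={a@B0, b@B1, e@B2}  OUT={a@B0, b@B1, e@B2}
  B4:  IN={a@B0, b@B1, e@B2}  OUT={a@B0, b@B1, c@B4, e@B2}
  B5:  IN={a@B0, b@B1, c@B4, e@B2}  OUT={a@B0, b@B1, c@B4, e@B5, f@B5}
  B6:  IN={a@B0, b@B1, c@B4, e@B5, f@B5}  OUT={a@B0, b@B1, c@B4, e@B5, f@B5}
  B7:  IN={a@B0, b@B1, c@B4, e@B5, f@B5}  OUT={a@B0, b@B1, c@B4, e@B5, f@B5}
  B8:  IN={a@B0, b@B1, c@B4, e@B5, f@B5}  OUT={a@B0, b@B1, c@B8, d@B8, e@B5, f@B5}
  B9:  IN={a@B0, b@B1, c@B8, d@B8, e@B2, e@B5, f@B5}  OUT={a@B0, b@B1, c@B8, d@B8, e@B2, e@B5, f@B5}

Merge at B7: IN[B7] = OUT[B6] = {a@B0, b@B1, c@B4, e@B5, f@B5}
Applying B7's transfer function to that IN value gives OUT[B7] (row B7 above).

Answer: {a@B0, b@B1, c@B4, e@B5, f@B5}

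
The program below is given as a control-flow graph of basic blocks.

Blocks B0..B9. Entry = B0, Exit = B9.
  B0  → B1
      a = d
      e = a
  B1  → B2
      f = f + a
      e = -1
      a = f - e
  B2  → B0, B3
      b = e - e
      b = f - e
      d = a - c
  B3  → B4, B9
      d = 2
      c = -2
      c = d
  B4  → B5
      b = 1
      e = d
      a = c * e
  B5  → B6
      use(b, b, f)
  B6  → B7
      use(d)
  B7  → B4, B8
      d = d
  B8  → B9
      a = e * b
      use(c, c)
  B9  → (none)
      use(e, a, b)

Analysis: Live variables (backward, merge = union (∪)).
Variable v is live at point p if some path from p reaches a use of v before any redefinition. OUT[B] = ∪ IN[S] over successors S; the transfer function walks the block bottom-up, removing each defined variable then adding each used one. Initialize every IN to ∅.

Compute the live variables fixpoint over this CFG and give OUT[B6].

Converged values:
  B0:   IN={c, d, f}   OUT={a, c, f}
  B1:   IN={a, c, f}   OUT={a, c, e, f}
  B2:   IN={a, c, e, f}   OUT={a, b, c, d, e, f}
  B3:   IN={a, b, e, f}   OUT={a, b, c, d, e, f}
  B4:   IN={c, d, f}   OUT={b, c, d, e, f}
  B5:   IN={b, c, d, e, f}   OUT={b, c, d, e, f}
  B6:   IN={b, c, d, e, f}   OUT={b, c, d, e, f}
  B7:   IN={b, c, d, e, f}   OUT={b, c, d, e, f}
  B8:   IN={b, c, e}   OUT={a, b, e}
  B9:   IN={a, b, e}   OUT={}

Merge at B6: OUT[B6] = IN[B7] = {b, c, d, e, f}

Answer: {b, c, d, e, f}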